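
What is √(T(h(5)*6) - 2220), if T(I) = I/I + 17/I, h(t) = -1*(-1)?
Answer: I*√79782/6 ≈ 47.076*I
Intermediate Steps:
h(t) = 1
T(I) = 1 + 17/I
√(T(h(5)*6) - 2220) = √((17 + 1*6)/((1*6)) - 2220) = √((17 + 6)/6 - 2220) = √((⅙)*23 - 2220) = √(23/6 - 2220) = √(-13297/6) = I*√79782/6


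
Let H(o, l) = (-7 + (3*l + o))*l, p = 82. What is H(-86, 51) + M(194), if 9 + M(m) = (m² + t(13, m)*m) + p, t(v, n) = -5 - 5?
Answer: 38829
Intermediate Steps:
t(v, n) = -10
M(m) = 73 + m² - 10*m (M(m) = -9 + ((m² - 10*m) + 82) = -9 + (82 + m² - 10*m) = 73 + m² - 10*m)
H(o, l) = l*(-7 + o + 3*l) (H(o, l) = (-7 + (o + 3*l))*l = (-7 + o + 3*l)*l = l*(-7 + o + 3*l))
H(-86, 51) + M(194) = 51*(-7 - 86 + 3*51) + (73 + 194² - 10*194) = 51*(-7 - 86 + 153) + (73 + 37636 - 1940) = 51*60 + 35769 = 3060 + 35769 = 38829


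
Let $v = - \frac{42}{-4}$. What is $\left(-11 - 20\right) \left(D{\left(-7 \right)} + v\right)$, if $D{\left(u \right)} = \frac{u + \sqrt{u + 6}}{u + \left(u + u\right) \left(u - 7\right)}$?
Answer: $- \frac{17515}{54} - \frac{31 i}{189} \approx -324.35 - 0.16402 i$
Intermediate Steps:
$v = \frac{21}{2}$ ($v = \left(-42\right) \left(- \frac{1}{4}\right) = \frac{21}{2} \approx 10.5$)
$D{\left(u \right)} = \frac{u + \sqrt{6 + u}}{u + 2 u \left(-7 + u\right)}$
$\left(-11 - 20\right) \left(D{\left(-7 \right)} + v\right) = \left(-11 - 20\right) \left(\frac{-7 + \sqrt{6 - 7}}{\left(-7\right) \left(-13 + 2 \left(-7\right)\right)} + \frac{21}{2}\right) = \left(-11 - 20\right) \left(- \frac{-7 + \sqrt{-1}}{7 \left(-13 - 14\right)} + \frac{21}{2}\right) = - 31 \left(- \frac{-7 + i}{7 \left(-27\right)} + \frac{21}{2}\right) = - 31 \left(\left(- \frac{1}{7}\right) \left(- \frac{1}{27}\right) \left(-7 + i\right) + \frac{21}{2}\right) = - 31 \left(\left(- \frac{1}{27} + \frac{i}{189}\right) + \frac{21}{2}\right) = - 31 \left(\frac{565}{54} + \frac{i}{189}\right) = - \frac{17515}{54} - \frac{31 i}{189}$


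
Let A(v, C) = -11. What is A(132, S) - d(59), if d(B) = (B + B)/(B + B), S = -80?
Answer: -12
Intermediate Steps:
d(B) = 1 (d(B) = (2*B)/((2*B)) = (2*B)*(1/(2*B)) = 1)
A(132, S) - d(59) = -11 - 1*1 = -11 - 1 = -12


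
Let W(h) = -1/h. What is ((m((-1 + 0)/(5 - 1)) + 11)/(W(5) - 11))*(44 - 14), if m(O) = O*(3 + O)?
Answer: -12375/448 ≈ -27.623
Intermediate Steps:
((m((-1 + 0)/(5 - 1)) + 11)/(W(5) - 11))*(44 - 14) = ((((-1 + 0)/(5 - 1))*(3 + (-1 + 0)/(5 - 1)) + 11)/(-1/5 - 11))*(44 - 14) = (((-1/4)*(3 - 1/4) + 11)/(-1*1/5 - 11))*30 = (((-1*1/4)*(3 - 1*1/4) + 11)/(-1/5 - 11))*30 = ((-(3 - 1/4)/4 + 11)/(-56/5))*30 = ((-1/4*11/4 + 11)*(-5/56))*30 = ((-11/16 + 11)*(-5/56))*30 = ((165/16)*(-5/56))*30 = -825/896*30 = -12375/448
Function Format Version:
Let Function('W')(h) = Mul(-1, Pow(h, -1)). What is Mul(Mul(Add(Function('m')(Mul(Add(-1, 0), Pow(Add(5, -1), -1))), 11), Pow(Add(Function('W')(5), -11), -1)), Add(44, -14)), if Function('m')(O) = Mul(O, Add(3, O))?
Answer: Rational(-12375, 448) ≈ -27.623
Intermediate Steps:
Mul(Mul(Add(Function('m')(Mul(Add(-1, 0), Pow(Add(5, -1), -1))), 11), Pow(Add(Function('W')(5), -11), -1)), Add(44, -14)) = Mul(Mul(Add(Mul(Mul(Add(-1, 0), Pow(Add(5, -1), -1)), Add(3, Mul(Add(-1, 0), Pow(Add(5, -1), -1)))), 11), Pow(Add(Mul(-1, Pow(5, -1)), -11), -1)), Add(44, -14)) = Mul(Mul(Add(Mul(Mul(-1, Pow(4, -1)), Add(3, Mul(-1, Pow(4, -1)))), 11), Pow(Add(Mul(-1, Rational(1, 5)), -11), -1)), 30) = Mul(Mul(Add(Mul(Mul(-1, Rational(1, 4)), Add(3, Mul(-1, Rational(1, 4)))), 11), Pow(Add(Rational(-1, 5), -11), -1)), 30) = Mul(Mul(Add(Mul(Rational(-1, 4), Add(3, Rational(-1, 4))), 11), Pow(Rational(-56, 5), -1)), 30) = Mul(Mul(Add(Mul(Rational(-1, 4), Rational(11, 4)), 11), Rational(-5, 56)), 30) = Mul(Mul(Add(Rational(-11, 16), 11), Rational(-5, 56)), 30) = Mul(Mul(Rational(165, 16), Rational(-5, 56)), 30) = Mul(Rational(-825, 896), 30) = Rational(-12375, 448)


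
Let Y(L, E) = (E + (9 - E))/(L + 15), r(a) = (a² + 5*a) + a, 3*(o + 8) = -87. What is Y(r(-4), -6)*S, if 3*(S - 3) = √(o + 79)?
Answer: 27/7 + 3*√42/7 ≈ 6.6346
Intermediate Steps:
o = -37 (o = -8 + (⅓)*(-87) = -8 - 29 = -37)
r(a) = a² + 6*a
Y(L, E) = 9/(15 + L)
S = 3 + √42/3 (S = 3 + √(-37 + 79)/3 = 3 + √42/3 ≈ 5.1602)
Y(r(-4), -6)*S = (9/(15 - 4*(6 - 4)))*(3 + √42/3) = (9/(15 - 4*2))*(3 + √42/3) = (9/(15 - 8))*(3 + √42/3) = (9/7)*(3 + √42/3) = (9*(⅐))*(3 + √42/3) = 9*(3 + √42/3)/7 = 27/7 + 3*√42/7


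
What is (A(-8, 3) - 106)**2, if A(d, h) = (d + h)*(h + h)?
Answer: 18496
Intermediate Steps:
A(d, h) = 2*h*(d + h) (A(d, h) = (d + h)*(2*h) = 2*h*(d + h))
(A(-8, 3) - 106)**2 = (2*3*(-8 + 3) - 106)**2 = (2*3*(-5) - 106)**2 = (-30 - 106)**2 = (-136)**2 = 18496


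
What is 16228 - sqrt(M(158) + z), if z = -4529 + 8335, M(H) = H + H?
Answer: 16228 - 3*sqrt(458) ≈ 16164.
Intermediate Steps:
M(H) = 2*H
z = 3806
16228 - sqrt(M(158) + z) = 16228 - sqrt(2*158 + 3806) = 16228 - sqrt(316 + 3806) = 16228 - sqrt(4122) = 16228 - 3*sqrt(458)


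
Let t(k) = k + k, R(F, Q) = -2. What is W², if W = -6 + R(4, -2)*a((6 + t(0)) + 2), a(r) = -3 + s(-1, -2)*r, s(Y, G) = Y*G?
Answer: 1024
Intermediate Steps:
t(k) = 2*k
s(Y, G) = G*Y
a(r) = -3 + 2*r (a(r) = -3 + (-2*(-1))*r = -3 + 2*r)
W = -32 (W = -6 - 2*(-3 + 2*((6 + 2*0) + 2)) = -6 - 2*(-3 + 2*((6 + 0) + 2)) = -6 - 2*(-3 + 2*(6 + 2)) = -6 - 2*(-3 + 2*8) = -6 - 2*(-3 + 16) = -6 - 2*13 = -6 - 26 = -32)
W² = (-32)² = 1024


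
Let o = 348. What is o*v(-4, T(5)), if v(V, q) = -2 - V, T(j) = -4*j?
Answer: 696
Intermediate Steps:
o*v(-4, T(5)) = 348*(-2 - 1*(-4)) = 348*(-2 + 4) = 348*2 = 696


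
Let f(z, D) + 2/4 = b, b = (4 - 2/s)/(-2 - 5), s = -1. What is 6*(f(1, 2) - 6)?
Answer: -309/7 ≈ -44.143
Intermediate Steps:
b = -6/7 (b = (4 - 2/(-1))/(-2 - 5) = (4 - 2*(-1))/(-7) = (4 + 2)*(-⅐) = 6*(-⅐) = -6/7 ≈ -0.85714)
f(z, D) = -19/14 (f(z, D) = -½ - 6/7 = -19/14)
6*(f(1, 2) - 6) = 6*(-19/14 - 6) = 6*(-103/14) = -309/7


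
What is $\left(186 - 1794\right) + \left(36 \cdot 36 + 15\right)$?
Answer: $-297$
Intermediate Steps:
$\left(186 - 1794\right) + \left(36 \cdot 36 + 15\right) = -1608 + \left(1296 + 15\right) = -1608 + 1311 = -297$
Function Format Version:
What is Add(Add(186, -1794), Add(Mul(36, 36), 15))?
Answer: -297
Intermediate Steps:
Add(Add(186, -1794), Add(Mul(36, 36), 15)) = Add(-1608, Add(1296, 15)) = Add(-1608, 1311) = -297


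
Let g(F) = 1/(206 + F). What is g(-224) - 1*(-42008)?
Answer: 756143/18 ≈ 42008.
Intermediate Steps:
g(-224) - 1*(-42008) = 1/(206 - 224) - 1*(-42008) = 1/(-18) + 42008 = -1/18 + 42008 = 756143/18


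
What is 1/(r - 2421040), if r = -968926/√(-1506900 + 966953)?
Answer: -326808321220/791216252710867169 - 484463*I*√539947/1582432505421734338 ≈ -4.1305e-7 - 2.2496e-10*I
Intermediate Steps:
r = 968926*I*√539947/539947 (r = -968926*(-I*√539947/539947) = -(-968926)*I*√539947/539947 = 968926*I*√539947/539947 ≈ 1318.6*I)
1/(r - 2421040) = 1/(968926*I*√539947/539947 - 2421040) = 1/(-2421040 + 968926*I*√539947/539947)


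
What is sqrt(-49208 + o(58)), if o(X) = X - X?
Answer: 2*I*sqrt(12302) ≈ 221.83*I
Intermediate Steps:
o(X) = 0
sqrt(-49208 + o(58)) = sqrt(-49208 + 0) = sqrt(-49208) = 2*I*sqrt(12302)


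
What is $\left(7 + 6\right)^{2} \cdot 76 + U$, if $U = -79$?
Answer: $12765$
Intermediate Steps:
$\left(7 + 6\right)^{2} \cdot 76 + U = \left(7 + 6\right)^{2} \cdot 76 - 79 = 13^{2} \cdot 76 - 79 = 169 \cdot 76 - 79 = 12844 - 79 = 12765$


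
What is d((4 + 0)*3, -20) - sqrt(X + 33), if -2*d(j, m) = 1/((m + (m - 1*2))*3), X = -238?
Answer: 1/252 - I*sqrt(205) ≈ 0.0039683 - 14.318*I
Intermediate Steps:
d(j, m) = -1/(6*(-2 + 2*m)) (d(j, m) = -1/(2*(m + (m - 1*2))*3) = -1/(2*(m + (m - 2))*3) = -1/(2*(m + (-2 + m))*3) = -1/(2*(-2 + 2*m)*3) = -1/(6*(-2 + 2*m)))
d((4 + 0)*3, -20) - sqrt(X + 33) = -1/(-12 + 12*(-20)) - sqrt(-238 + 33) = -1/(-12 - 240) - sqrt(-205) = -1/(-252) - I*sqrt(205) = -1*(-1/252) - I*sqrt(205) = 1/252 - I*sqrt(205)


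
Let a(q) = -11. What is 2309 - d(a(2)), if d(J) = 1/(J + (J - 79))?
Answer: 233210/101 ≈ 2309.0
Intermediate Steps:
d(J) = 1/(-79 + 2*J) (d(J) = 1/(J + (-79 + J)) = 1/(-79 + 2*J))
2309 - d(a(2)) = 2309 - 1/(-79 + 2*(-11)) = 2309 - 1/(-79 - 22) = 2309 - 1/(-101) = 2309 - 1*(-1/101) = 2309 + 1/101 = 233210/101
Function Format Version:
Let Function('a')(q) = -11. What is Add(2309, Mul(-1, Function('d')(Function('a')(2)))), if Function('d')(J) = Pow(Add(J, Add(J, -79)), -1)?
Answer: Rational(233210, 101) ≈ 2309.0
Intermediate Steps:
Function('d')(J) = Pow(Add(-79, Mul(2, J)), -1) (Function('d')(J) = Pow(Add(J, Add(-79, J)), -1) = Pow(Add(-79, Mul(2, J)), -1))
Add(2309, Mul(-1, Function('d')(Function('a')(2)))) = Add(2309, Mul(-1, Pow(Add(-79, Mul(2, -11)), -1))) = Add(2309, Mul(-1, Pow(Add(-79, -22), -1))) = Add(2309, Mul(-1, Pow(-101, -1))) = Add(2309, Mul(-1, Rational(-1, 101))) = Add(2309, Rational(1, 101)) = Rational(233210, 101)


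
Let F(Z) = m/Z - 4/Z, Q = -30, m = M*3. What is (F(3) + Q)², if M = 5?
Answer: 6241/9 ≈ 693.44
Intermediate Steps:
m = 15 (m = 5*3 = 15)
F(Z) = 11/Z (F(Z) = 15/Z - 4/Z = 11/Z)
(F(3) + Q)² = (11/3 - 30)² = (-79/3)² = 6241/9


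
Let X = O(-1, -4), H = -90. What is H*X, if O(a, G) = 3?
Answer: -270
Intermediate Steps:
X = 3
H*X = -90*3 = -270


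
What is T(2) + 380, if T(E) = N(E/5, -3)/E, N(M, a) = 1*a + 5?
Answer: 381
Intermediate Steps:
N(M, a) = 5 + a (N(M, a) = a + 5 = 5 + a)
T(E) = 2/E (T(E) = (5 - 3)/E = 2/E)
T(2) + 380 = 2/2 + 380 = 2*(½) + 380 = 1 + 380 = 381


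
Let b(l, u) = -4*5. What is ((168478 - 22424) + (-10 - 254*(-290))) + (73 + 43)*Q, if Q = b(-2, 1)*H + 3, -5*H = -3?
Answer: 218660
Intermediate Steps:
H = 3/5 (H = -1/5*(-3) = 3/5 ≈ 0.60000)
b(l, u) = -20
Q = -9 (Q = -20*3/5 + 3 = -12 + 3 = -9)
((168478 - 22424) + (-10 - 254*(-290))) + (73 + 43)*Q = ((168478 - 22424) + (-10 - 254*(-290))) + (73 + 43)*(-9) = (146054 + (-10 + 73660)) + 116*(-9) = (146054 + 73650) - 1044 = 219704 - 1044 = 218660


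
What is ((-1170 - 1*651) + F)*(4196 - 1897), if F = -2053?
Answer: -8906326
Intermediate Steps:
((-1170 - 1*651) + F)*(4196 - 1897) = ((-1170 - 1*651) - 2053)*(4196 - 1897) = ((-1170 - 651) - 2053)*2299 = (-1821 - 2053)*2299 = -3874*2299 = -8906326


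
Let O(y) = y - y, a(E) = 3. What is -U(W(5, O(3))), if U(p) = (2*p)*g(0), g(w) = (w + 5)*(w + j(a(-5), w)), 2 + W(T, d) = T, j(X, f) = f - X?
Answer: 90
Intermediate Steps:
O(y) = 0
W(T, d) = -2 + T
g(w) = (-3 + 2*w)*(5 + w) (g(w) = (w + 5)*(w + (w - 1*3)) = (5 + w)*(w + (w - 3)) = (5 + w)*(w + (-3 + w)) = (5 + w)*(-3 + 2*w) = (-3 + 2*w)*(5 + w))
U(p) = -30*p (U(p) = (2*p)*(-15 + 2*0² + 7*0) = (2*p)*(-15 + 2*0 + 0) = (2*p)*(-15 + 0 + 0) = (2*p)*(-15) = -30*p)
-U(W(5, O(3))) = -(-30)*(-2 + 5) = -(-30)*3 = -1*(-90) = 90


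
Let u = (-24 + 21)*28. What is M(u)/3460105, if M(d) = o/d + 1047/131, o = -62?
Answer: 9607/3807499542 ≈ 2.5232e-6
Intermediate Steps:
u = -84 (u = -3*28 = -84)
M(d) = 1047/131 - 62/d (M(d) = -62/d + 1047/131 = 1047/131 - 62/d)
M(u)/3460105 = (1047/131 - 62/(-84))/3460105 = (1047/131 - 62*(-1/84))*(1/3460105) = (1047/131 + 31/42)*(1/3460105) = (48035/5502)*(1/3460105) = 9607/3807499542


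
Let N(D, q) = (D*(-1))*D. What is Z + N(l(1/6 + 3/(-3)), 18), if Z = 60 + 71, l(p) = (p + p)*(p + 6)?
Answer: 18419/324 ≈ 56.849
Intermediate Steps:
l(p) = 2*p*(6 + p) (l(p) = (2*p)*(6 + p) = 2*p*(6 + p))
Z = 131
N(D, q) = -D² (N(D, q) = (-D)*D = -D²)
Z + N(l(1/6 + 3/(-3)), 18) = 131 - (2*(1/6 + 3/(-3))*(6 + (1/6 + 3/(-3))))² = 131 - (2*(1*(⅙) + 3*(-⅓))*(6 + (1*(⅙) + 3*(-⅓))))² = 131 - (2*(⅙ - 1)*(6 + (⅙ - 1)))² = 131 - (2*(-⅚)*(6 - ⅚))² = 131 - (2*(-⅚)*(31/6))² = 131 - (-155/18)² = 131 - 1*24025/324 = 131 - 24025/324 = 18419/324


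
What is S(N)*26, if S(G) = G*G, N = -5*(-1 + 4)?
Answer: 5850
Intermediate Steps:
N = -15 (N = -5*3 = -15)
S(G) = G²
S(N)*26 = (-15)²*26 = 225*26 = 5850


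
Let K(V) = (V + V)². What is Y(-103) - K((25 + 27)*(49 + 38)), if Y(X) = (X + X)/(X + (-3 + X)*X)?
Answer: -8595961922/105 ≈ -8.1866e+7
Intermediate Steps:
K(V) = 4*V² (K(V) = (2*V)² = 4*V²)
Y(X) = 2*X/(X + X*(-3 + X)) (Y(X) = (2*X)/(X + X*(-3 + X)) = 2*X/(X + X*(-3 + X)))
Y(-103) - K((25 + 27)*(49 + 38)) = 2/(-2 - 103) - 4*((25 + 27)*(49 + 38))² = 2/(-105) - 4*(52*87)² = 2*(-1/105) - 4*4524² = -2/105 - 4*20466576 = -2/105 - 1*81866304 = -2/105 - 81866304 = -8595961922/105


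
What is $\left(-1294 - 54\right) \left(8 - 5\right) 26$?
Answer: $-105144$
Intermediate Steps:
$\left(-1294 - 54\right) \left(8 - 5\right) 26 = - 1348 \cdot 3 \cdot 26 = \left(-1348\right) 78 = -105144$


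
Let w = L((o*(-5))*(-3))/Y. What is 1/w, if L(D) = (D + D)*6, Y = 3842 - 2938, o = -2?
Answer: -113/45 ≈ -2.5111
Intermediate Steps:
Y = 904
L(D) = 12*D (L(D) = (2*D)*6 = 12*D)
w = -45/113 (w = (12*(-2*(-5)*(-3)))/904 = (12*(10*(-3)))*(1/904) = (12*(-30))*(1/904) = -360*1/904 = -45/113 ≈ -0.39823)
1/w = 1/(-45/113) = -113/45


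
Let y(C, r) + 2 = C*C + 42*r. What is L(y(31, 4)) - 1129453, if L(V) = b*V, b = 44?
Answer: -1079865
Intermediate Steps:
y(C, r) = -2 + C² + 42*r (y(C, r) = -2 + (C*C + 42*r) = -2 + (C² + 42*r) = -2 + C² + 42*r)
L(V) = 44*V
L(y(31, 4)) - 1129453 = 44*(-2 + 31² + 42*4) - 1129453 = 44*(-2 + 961 + 168) - 1129453 = 44*1127 - 1129453 = 49588 - 1129453 = -1079865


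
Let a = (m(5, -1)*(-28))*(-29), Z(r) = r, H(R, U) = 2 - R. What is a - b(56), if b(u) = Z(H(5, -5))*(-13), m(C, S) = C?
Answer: 4021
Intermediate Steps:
a = 4060 (a = (5*(-28))*(-29) = -140*(-29) = 4060)
b(u) = 39 (b(u) = (2 - 1*5)*(-13) = (2 - 5)*(-13) = -3*(-13) = 39)
a - b(56) = 4060 - 1*39 = 4060 - 39 = 4021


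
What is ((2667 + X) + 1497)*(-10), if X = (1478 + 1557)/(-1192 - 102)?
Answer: -26925905/647 ≈ -41617.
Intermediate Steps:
X = -3035/1294 (X = 3035/(-1294) = 3035*(-1/1294) = -3035/1294 ≈ -2.3454)
((2667 + X) + 1497)*(-10) = ((2667 - 3035/1294) + 1497)*(-10) = (3448063/1294 + 1497)*(-10) = (5385181/1294)*(-10) = -26925905/647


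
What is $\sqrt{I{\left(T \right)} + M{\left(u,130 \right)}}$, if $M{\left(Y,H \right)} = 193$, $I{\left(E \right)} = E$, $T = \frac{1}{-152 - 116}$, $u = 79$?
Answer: $\frac{3 \sqrt{385049}}{134} \approx 13.892$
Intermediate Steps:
$T = - \frac{1}{268}$ ($T = \frac{1}{-268} = - \frac{1}{268} \approx -0.0037313$)
$\sqrt{I{\left(T \right)} + M{\left(u,130 \right)}} = \sqrt{- \frac{1}{268} + 193} = \sqrt{\frac{51723}{268}} = \frac{3 \sqrt{385049}}{134}$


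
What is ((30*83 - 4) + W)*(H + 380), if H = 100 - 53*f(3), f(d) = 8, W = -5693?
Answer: -179592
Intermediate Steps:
H = -324 (H = 100 - 53*8 = 100 - 424 = -324)
((30*83 - 4) + W)*(H + 380) = ((30*83 - 4) - 5693)*(-324 + 380) = ((2490 - 4) - 5693)*56 = (2486 - 5693)*56 = -3207*56 = -179592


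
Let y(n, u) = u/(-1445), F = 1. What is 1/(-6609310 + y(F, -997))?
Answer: -1445/9550451953 ≈ -1.5130e-7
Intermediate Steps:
y(n, u) = -u/1445 (y(n, u) = u*(-1/1445) = -u/1445)
1/(-6609310 + y(F, -997)) = 1/(-6609310 - 1/1445*(-997)) = 1/(-6609310 + 997/1445) = 1/(-9550451953/1445) = -1445/9550451953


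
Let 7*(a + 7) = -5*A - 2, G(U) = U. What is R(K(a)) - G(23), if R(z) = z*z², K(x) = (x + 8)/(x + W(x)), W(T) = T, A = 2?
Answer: -41764379/1815848 ≈ -23.000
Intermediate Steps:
a = -61/7 (a = -7 + (-5*2 - 2)/7 = -7 + (-10 - 2)/7 = -7 + (⅐)*(-12) = -7 - 12/7 = -61/7 ≈ -8.7143)
K(x) = (8 + x)/(2*x) (K(x) = (x + 8)/(x + x) = (8 + x)/((2*x)) = (8 + x)*(1/(2*x)) = (8 + x)/(2*x))
R(z) = z³
R(K(a)) - G(23) = ((8 - 61/7)/(2*(-61/7)))³ - 1*23 = ((½)*(-7/61)*(-5/7))³ - 23 = (5/122)³ - 23 = 125/1815848 - 23 = -41764379/1815848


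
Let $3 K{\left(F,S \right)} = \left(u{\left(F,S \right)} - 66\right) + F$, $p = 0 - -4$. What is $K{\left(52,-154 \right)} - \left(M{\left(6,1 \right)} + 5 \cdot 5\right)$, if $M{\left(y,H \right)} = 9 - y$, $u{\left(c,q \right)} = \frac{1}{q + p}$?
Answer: $- \frac{14701}{450} \approx -32.669$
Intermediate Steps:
$p = 4$ ($p = 0 + 4 = 4$)
$u{\left(c,q \right)} = \frac{1}{4 + q}$ ($u{\left(c,q \right)} = \frac{1}{q + 4} = \frac{1}{4 + q}$)
$K{\left(F,S \right)} = -22 + \frac{F}{3} + \frac{1}{3 \left(4 + S\right)}$ ($K{\left(F,S \right)} = \frac{\left(\frac{1}{4 + S} - 66\right) + F}{3} = \frac{\left(-66 + \frac{1}{4 + S}\right) + F}{3} = \frac{-66 + F + \frac{1}{4 + S}}{3} = -22 + \frac{F}{3} + \frac{1}{3 \left(4 + S\right)}$)
$K{\left(52,-154 \right)} - \left(M{\left(6,1 \right)} + 5 \cdot 5\right) = \frac{1 + \left(-66 + 52\right) \left(4 - 154\right)}{3 \left(4 - 154\right)} - \left(\left(9 - 6\right) + 5 \cdot 5\right) = \frac{1 - -2100}{3 \left(-150\right)} - \left(\left(9 - 6\right) + 25\right) = \frac{1}{3} \left(- \frac{1}{150}\right) \left(1 + 2100\right) - \left(3 + 25\right) = \frac{1}{3} \left(- \frac{1}{150}\right) 2101 - 28 = - \frac{2101}{450} - 28 = - \frac{14701}{450}$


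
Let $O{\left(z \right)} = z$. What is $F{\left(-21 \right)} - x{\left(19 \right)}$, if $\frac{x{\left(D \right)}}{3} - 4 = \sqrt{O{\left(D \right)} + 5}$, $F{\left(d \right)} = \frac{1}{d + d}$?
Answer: $- \frac{505}{42} - 6 \sqrt{6} \approx -26.721$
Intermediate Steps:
$F{\left(d \right)} = \frac{1}{2 d}$
$x{\left(D \right)} = 12 + 3 \sqrt{5 + D}$ ($x{\left(D \right)} = 12 + 3 \sqrt{D + 5} = 12 + 3 \sqrt{5 + D}$)
$F{\left(-21 \right)} - x{\left(19 \right)} = \frac{1}{2 \left(-21\right)} - \left(12 + 3 \sqrt{5 + 19}\right) = \frac{1}{2} \left(- \frac{1}{21}\right) - \left(12 + 3 \sqrt{24}\right) = - \frac{1}{42} - \left(12 + 3 \cdot 2 \sqrt{6}\right) = - \frac{1}{42} - \left(12 + 6 \sqrt{6}\right) = - \frac{505}{42} - 6 \sqrt{6}$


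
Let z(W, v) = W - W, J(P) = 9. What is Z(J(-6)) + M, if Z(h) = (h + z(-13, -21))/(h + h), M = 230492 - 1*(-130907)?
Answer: 722799/2 ≈ 3.6140e+5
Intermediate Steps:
z(W, v) = 0
M = 361399 (M = 230492 + 130907 = 361399)
Z(h) = ½ (Z(h) = (h + 0)/(h + h) = h/((2*h)) = h*(1/(2*h)) = ½)
Z(J(-6)) + M = ½ + 361399 = 722799/2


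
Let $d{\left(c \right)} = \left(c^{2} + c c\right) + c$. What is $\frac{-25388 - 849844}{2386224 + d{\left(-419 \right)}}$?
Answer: $- \frac{97248}{304103} \approx -0.31979$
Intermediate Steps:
$d{\left(c \right)} = c + 2 c^{2}$ ($d{\left(c \right)} = \left(c^{2} + c^{2}\right) + c = 2 c^{2} + c = c + 2 c^{2}$)
$\frac{-25388 - 849844}{2386224 + d{\left(-419 \right)}} = \frac{-25388 - 849844}{2386224 - 419 \left(1 + 2 \left(-419\right)\right)} = - \frac{875232}{2386224 - 419 \left(1 - 838\right)} = - \frac{875232}{2386224 - -350703} = - \frac{875232}{2386224 + 350703} = - \frac{875232}{2736927} = \left(-875232\right) \frac{1}{2736927} = - \frac{97248}{304103}$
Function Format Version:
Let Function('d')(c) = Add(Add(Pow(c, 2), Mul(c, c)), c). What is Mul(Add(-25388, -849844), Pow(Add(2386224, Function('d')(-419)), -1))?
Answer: Rational(-97248, 304103) ≈ -0.31979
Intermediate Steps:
Function('d')(c) = Add(c, Mul(2, Pow(c, 2))) (Function('d')(c) = Add(Add(Pow(c, 2), Pow(c, 2)), c) = Add(Mul(2, Pow(c, 2)), c) = Add(c, Mul(2, Pow(c, 2))))
Mul(Add(-25388, -849844), Pow(Add(2386224, Function('d')(-419)), -1)) = Mul(Add(-25388, -849844), Pow(Add(2386224, Mul(-419, Add(1, Mul(2, -419)))), -1)) = Mul(-875232, Pow(Add(2386224, Mul(-419, Add(1, -838))), -1)) = Mul(-875232, Pow(Add(2386224, Mul(-419, -837)), -1)) = Mul(-875232, Pow(Add(2386224, 350703), -1)) = Mul(-875232, Pow(2736927, -1)) = Mul(-875232, Rational(1, 2736927)) = Rational(-97248, 304103)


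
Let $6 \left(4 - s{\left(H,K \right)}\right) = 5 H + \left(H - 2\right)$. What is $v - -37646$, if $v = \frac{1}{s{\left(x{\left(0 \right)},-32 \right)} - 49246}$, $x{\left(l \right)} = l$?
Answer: $\frac{5561255347}{147725} \approx 37646.0$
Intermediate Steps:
$s{\left(H,K \right)} = \frac{13}{3} - H$ ($s{\left(H,K \right)} = 4 - \frac{5 H + \left(H - 2\right)}{6} = 4 - \frac{5 H + \left(-2 + H\right)}{6} = 4 - \frac{-2 + 6 H}{6} = 4 - \left(- \frac{1}{3} + H\right) = \frac{13}{3} - H$)
$v = - \frac{3}{147725}$ ($v = \frac{1}{\left(\frac{13}{3} - 0\right) - 49246} = \frac{1}{\left(\frac{13}{3} + 0\right) - 49246} = \frac{1}{\frac{13}{3} - 49246} = \frac{1}{- \frac{147725}{3}} = - \frac{3}{147725} \approx -2.0308 \cdot 10^{-5}$)
$v - -37646 = - \frac{3}{147725} - -37646 = - \frac{3}{147725} + 37646 = \frac{5561255347}{147725}$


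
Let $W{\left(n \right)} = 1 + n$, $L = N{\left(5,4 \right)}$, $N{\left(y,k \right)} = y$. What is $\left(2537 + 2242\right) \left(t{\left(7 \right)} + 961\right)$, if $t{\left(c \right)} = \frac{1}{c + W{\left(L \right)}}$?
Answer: $\frac{59708826}{13} \approx 4.593 \cdot 10^{6}$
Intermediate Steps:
$L = 5$
$t{\left(c \right)} = \frac{1}{6 + c}$ ($t{\left(c \right)} = \frac{1}{c + \left(1 + 5\right)} = \frac{1}{c + 6} = \frac{1}{6 + c}$)
$\left(2537 + 2242\right) \left(t{\left(7 \right)} + 961\right) = \left(2537 + 2242\right) \left(\frac{1}{6 + 7} + 961\right) = 4779 \left(\frac{1}{13} + 961\right) = 4779 \cdot \frac{12494}{13} = \frac{59708826}{13}$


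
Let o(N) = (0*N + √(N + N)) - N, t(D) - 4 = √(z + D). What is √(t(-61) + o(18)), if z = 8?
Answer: √(-8 + I*√53) ≈ 1.1867 + 3.0673*I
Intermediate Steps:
t(D) = 4 + √(8 + D)
o(N) = -N + √2*√N (o(N) = (0 + √(2*N)) - N = (0 + √2*√N) - N = √2*√N - N = -N + √2*√N)
√(t(-61) + o(18)) = √((4 + √(8 - 61)) + (-1*18 + √2*√18)) = √((4 + √(-53)) + (-18 + √2*(3*√2))) = √((4 + I*√53) + (-18 + 6)) = √((4 + I*√53) - 12) = √(-8 + I*√53)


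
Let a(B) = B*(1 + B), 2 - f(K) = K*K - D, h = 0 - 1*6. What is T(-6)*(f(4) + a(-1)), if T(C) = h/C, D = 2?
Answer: -12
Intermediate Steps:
h = -6 (h = 0 - 6 = -6)
f(K) = 4 - K² (f(K) = 2 - (K*K - 1*2) = 2 - (K² - 2) = 2 - (-2 + K²) = 2 + (2 - K²) = 4 - K²)
T(C) = -6/C
T(-6)*(f(4) + a(-1)) = (-6/(-6))*((4 - 1*4²) - (1 - 1)) = (-6*(-⅙))*((4 - 1*16) - 1*0) = 1*((4 - 16) + 0) = 1*(-12 + 0) = 1*(-12) = -12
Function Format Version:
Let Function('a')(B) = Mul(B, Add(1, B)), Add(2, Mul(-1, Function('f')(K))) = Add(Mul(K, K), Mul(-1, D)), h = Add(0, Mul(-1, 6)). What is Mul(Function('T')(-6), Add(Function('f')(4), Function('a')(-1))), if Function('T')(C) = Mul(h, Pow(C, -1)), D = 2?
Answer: -12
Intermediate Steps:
h = -6 (h = Add(0, -6) = -6)
Function('f')(K) = Add(4, Mul(-1, Pow(K, 2))) (Function('f')(K) = Add(2, Mul(-1, Add(Mul(K, K), Mul(-1, 2)))) = Add(2, Mul(-1, Add(Pow(K, 2), -2))) = Add(2, Mul(-1, Add(-2, Pow(K, 2)))) = Add(2, Add(2, Mul(-1, Pow(K, 2)))) = Add(4, Mul(-1, Pow(K, 2))))
Function('T')(C) = Mul(-6, Pow(C, -1))
Mul(Function('T')(-6), Add(Function('f')(4), Function('a')(-1))) = Mul(Mul(-6, Pow(-6, -1)), Add(Add(4, Mul(-1, Pow(4, 2))), Mul(-1, Add(1, -1)))) = Mul(Mul(-6, Rational(-1, 6)), Add(Add(4, Mul(-1, 16)), Mul(-1, 0))) = Mul(1, Add(Add(4, -16), 0)) = Mul(1, Add(-12, 0)) = Mul(1, -12) = -12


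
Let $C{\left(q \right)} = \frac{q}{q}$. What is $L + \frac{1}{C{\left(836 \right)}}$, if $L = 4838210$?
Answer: $4838211$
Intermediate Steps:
$C{\left(q \right)} = 1$
$L + \frac{1}{C{\left(836 \right)}} = 4838210 + 1^{-1} = 4838210 + 1 = 4838211$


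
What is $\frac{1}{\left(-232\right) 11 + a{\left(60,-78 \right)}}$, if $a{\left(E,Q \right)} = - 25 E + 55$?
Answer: $- \frac{1}{3997} \approx -0.00025019$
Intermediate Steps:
$a{\left(E,Q \right)} = 55 - 25 E$
$\frac{1}{\left(-232\right) 11 + a{\left(60,-78 \right)}} = \frac{1}{\left(-232\right) 11 + \left(55 - 1500\right)} = \frac{1}{-2552 + \left(55 - 1500\right)} = \frac{1}{-2552 - 1445} = \frac{1}{-3997} = - \frac{1}{3997}$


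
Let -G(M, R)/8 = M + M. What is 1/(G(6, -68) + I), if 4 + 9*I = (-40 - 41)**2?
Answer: 9/5693 ≈ 0.0015809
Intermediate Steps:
G(M, R) = -16*M (G(M, R) = -8*(M + M) = -16*M)
I = 6557/9 (I = -4/9 + (-40 - 41)**2/9 = -4/9 + (1/9)*(-81)**2 = -4/9 + (1/9)*6561 = -4/9 + 729 = 6557/9 ≈ 728.56)
1/(G(6, -68) + I) = 1/(-16*6 + 6557/9) = 1/(-96 + 6557/9) = 1/(5693/9) = 9/5693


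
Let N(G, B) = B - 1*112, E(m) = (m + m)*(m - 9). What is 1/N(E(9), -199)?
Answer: -1/311 ≈ -0.0032154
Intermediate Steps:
E(m) = 2*m*(-9 + m) (E(m) = (2*m)*(-9 + m) = 2*m*(-9 + m))
N(G, B) = -112 + B (N(G, B) = B - 112 = -112 + B)
1/N(E(9), -199) = 1/(-112 - 199) = 1/(-311) = -1/311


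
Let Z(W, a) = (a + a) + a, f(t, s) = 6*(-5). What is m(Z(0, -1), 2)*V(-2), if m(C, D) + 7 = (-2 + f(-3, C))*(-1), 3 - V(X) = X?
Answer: 125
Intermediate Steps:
V(X) = 3 - X
f(t, s) = -30
Z(W, a) = 3*a (Z(W, a) = 2*a + a = 3*a)
m(C, D) = 25 (m(C, D) = -7 + (-2 - 30)*(-1) = -7 - 32*(-1) = -7 + 32 = 25)
m(Z(0, -1), 2)*V(-2) = 25*(3 - 1*(-2)) = 25*(3 + 2) = 25*5 = 125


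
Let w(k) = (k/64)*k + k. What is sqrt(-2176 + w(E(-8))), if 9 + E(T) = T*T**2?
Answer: 7*sqrt(2017)/8 ≈ 39.297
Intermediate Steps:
E(T) = -9 + T**3 (E(T) = -9 + T*T**2 = -9 + T**3)
w(k) = k + k**2/64 (w(k) = (k*(1/64))*k + k = (k/64)*k + k = k**2/64 + k = k + k**2/64)
sqrt(-2176 + w(E(-8))) = sqrt(-2176 + (-9 + (-8)**3)*(64 + (-9 + (-8)**3))/64) = sqrt(-2176 + (-9 - 512)*(64 + (-9 - 512))/64) = sqrt(-2176 + (1/64)*(-521)*(64 - 521)) = sqrt(-2176 + (1/64)*(-521)*(-457)) = sqrt(-2176 + 238097/64) = sqrt(98833/64) = 7*sqrt(2017)/8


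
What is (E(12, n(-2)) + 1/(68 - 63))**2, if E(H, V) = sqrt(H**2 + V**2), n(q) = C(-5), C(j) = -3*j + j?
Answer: 6101/25 + 4*sqrt(61)/5 ≈ 250.29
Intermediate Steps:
C(j) = -2*j
n(q) = 10 (n(q) = -2*(-5) = 10)
(E(12, n(-2)) + 1/(68 - 63))**2 = (sqrt(12**2 + 10**2) + 1/(68 - 63))**2 = (sqrt(144 + 100) + 1/5)**2 = (sqrt(244) + 1/5)**2 = (2*sqrt(61) + 1/5)**2 = (1/5 + 2*sqrt(61))**2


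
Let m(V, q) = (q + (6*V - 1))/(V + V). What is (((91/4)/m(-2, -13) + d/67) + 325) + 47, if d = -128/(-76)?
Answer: 956087/2546 ≈ 375.52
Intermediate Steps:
m(V, q) = (-1 + q + 6*V)/(2*V) (m(V, q) = (q + (-1 + 6*V))/((2*V)) = (-1 + q + 6*V)*(1/(2*V)) = (-1 + q + 6*V)/(2*V))
d = 32/19 (d = -128*(-1/76) = 32/19 ≈ 1.6842)
(((91/4)/m(-2, -13) + d/67) + 325) + 47 = (((91/4)/(((½)*(-1 - 13 + 6*(-2))/(-2))) + (32/19)/67) + 325) + 47 = (((91*(¼))/(((½)*(-½)*(-1 - 13 - 12))) + (32/19)*(1/67)) + 325) + 47 = ((91/(4*(((½)*(-½)*(-26)))) + 32/1273) + 325) + 47 = ((91/(4*(13/2)) + 32/1273) + 325) + 47 = (((91/4)*(2/13) + 32/1273) + 325) + 47 = ((7/2 + 32/1273) + 325) + 47 = (8975/2546 + 325) + 47 = 836425/2546 + 47 = 956087/2546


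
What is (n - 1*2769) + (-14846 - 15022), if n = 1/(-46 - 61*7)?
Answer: -15437302/473 ≈ -32637.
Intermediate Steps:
n = -1/473 (n = 1/(-46 - 427) = 1/(-473) = -1/473 ≈ -0.0021142)
(n - 1*2769) + (-14846 - 15022) = (-1/473 - 1*2769) + (-14846 - 15022) = (-1/473 - 2769) - 29868 = -1309738/473 - 29868 = -15437302/473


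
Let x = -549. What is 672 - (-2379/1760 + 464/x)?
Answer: 651435991/966240 ≈ 674.20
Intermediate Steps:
672 - (-2379/1760 + 464/x) = 672 - (-2379/1760 + 464/(-549)) = 672 - (-2379*1/1760 + 464*(-1/549)) = 672 - (-2379/1760 - 464/549) = 672 - 1*(-2122711/966240) = 672 + 2122711/966240 = 651435991/966240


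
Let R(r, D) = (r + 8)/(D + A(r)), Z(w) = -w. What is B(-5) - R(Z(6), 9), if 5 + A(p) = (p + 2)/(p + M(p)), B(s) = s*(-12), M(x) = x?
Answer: 774/13 ≈ 59.538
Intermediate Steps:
B(s) = -12*s
A(p) = -5 + (2 + p)/(2*p) (A(p) = -5 + (p + 2)/(p + p) = -5 + (2 + p)/((2*p)) = -5 + (2 + p)*(1/(2*p)) = -5 + (2 + p)/(2*p))
R(r, D) = (8 + r)/(-9/2 + D + 1/r) (R(r, D) = (r + 8)/(D + (-9/2 + 1/r)) = (8 + r)/(-9/2 + D + 1/r))
B(-5) - R(Z(6), 9) = -12*(-5) - 2*(-1*6)*(8 - 1*6)/(2 - (-9)*6 + 2*9*(-1*6)) = 60 - 2*(-6)*(8 - 6)/(2 - 9*(-6) + 2*9*(-6)) = 60 - 2*(-6)*2/(2 + 54 - 108) = 60 - 2*(-6)*2/(-52) = 60 - 2*(-6)*(-1)*2/52 = 60 - 1*6/13 = 60 - 6/13 = 774/13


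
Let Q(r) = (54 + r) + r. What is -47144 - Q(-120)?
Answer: -46958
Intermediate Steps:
Q(r) = 54 + 2*r
-47144 - Q(-120) = -47144 - (54 + 2*(-120)) = -47144 - (54 - 240) = -47144 - 1*(-186) = -47144 + 186 = -46958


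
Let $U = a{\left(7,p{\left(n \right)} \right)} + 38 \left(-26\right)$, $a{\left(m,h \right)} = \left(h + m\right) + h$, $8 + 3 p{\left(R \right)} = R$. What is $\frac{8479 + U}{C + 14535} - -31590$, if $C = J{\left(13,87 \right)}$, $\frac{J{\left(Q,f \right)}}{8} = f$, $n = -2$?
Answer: $\frac{1443464344}{45693} \approx 31591.0$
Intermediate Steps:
$p{\left(R \right)} = - \frac{8}{3} + \frac{R}{3}$
$J{\left(Q,f \right)} = 8 f$
$C = 696$ ($C = 8 \cdot 87 = 696$)
$a{\left(m,h \right)} = m + 2 h$
$U = - \frac{2963}{3}$ ($U = \left(7 + 2 \left(- \frac{8}{3} + \frac{1}{3} \left(-2\right)\right)\right) + 38 \left(-26\right) = \left(7 + 2 \left(- \frac{8}{3} - \frac{2}{3}\right)\right) - 988 = \left(7 + 2 \left(- \frac{10}{3}\right)\right) - 988 = \left(7 - \frac{20}{3}\right) - 988 = \frac{1}{3} - 988 = - \frac{2963}{3} \approx -987.67$)
$\frac{8479 + U}{C + 14535} - -31590 = \frac{8479 - \frac{2963}{3}}{696 + 14535} - -31590 = \frac{22474}{3 \cdot 15231} + 31590 = \frac{22474}{3} \cdot \frac{1}{15231} + 31590 = \frac{22474}{45693} + 31590 = \frac{1443464344}{45693}$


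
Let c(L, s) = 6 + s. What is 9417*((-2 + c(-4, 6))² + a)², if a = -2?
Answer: 90440868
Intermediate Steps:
9417*((-2 + c(-4, 6))² + a)² = 9417*((-2 + (6 + 6))² - 2)² = 9417*((-2 + 12)² - 2)² = 9417*(10² - 2)² = 9417*(100 - 2)² = 9417*98² = 9417*9604 = 90440868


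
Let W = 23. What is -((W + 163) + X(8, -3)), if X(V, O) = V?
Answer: -194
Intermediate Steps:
-((W + 163) + X(8, -3)) = -((23 + 163) + 8) = -(186 + 8) = -1*194 = -194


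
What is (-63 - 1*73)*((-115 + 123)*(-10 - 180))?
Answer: 206720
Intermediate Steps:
(-63 - 1*73)*((-115 + 123)*(-10 - 180)) = (-63 - 73)*(8*(-190)) = -136*(-1520) = 206720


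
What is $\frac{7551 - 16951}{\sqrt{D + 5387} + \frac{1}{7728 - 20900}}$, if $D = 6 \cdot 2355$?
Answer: $- \frac{123816800}{3386230414927} - \frac{1630914889600 \sqrt{19517}}{3386230414927} \approx -67.286$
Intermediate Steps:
$D = 14130$
$\frac{7551 - 16951}{\sqrt{D + 5387} + \frac{1}{7728 - 20900}} = \frac{7551 - 16951}{\sqrt{14130 + 5387} + \frac{1}{7728 - 20900}} = - \frac{9400}{\sqrt{19517} + \frac{1}{-13172}} = - \frac{9400}{\sqrt{19517} - \frac{1}{13172}} = - \frac{9400}{- \frac{1}{13172} + \sqrt{19517}}$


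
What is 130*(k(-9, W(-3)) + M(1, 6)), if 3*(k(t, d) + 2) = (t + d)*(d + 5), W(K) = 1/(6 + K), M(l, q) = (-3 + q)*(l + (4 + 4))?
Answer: 33670/27 ≈ 1247.0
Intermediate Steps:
M(l, q) = (-3 + q)*(8 + l) (M(l, q) = (-3 + q)*(l + 8) = (-3 + q)*(8 + l))
k(t, d) = -2 + (5 + d)*(d + t)/3 (k(t, d) = -2 + ((t + d)*(d + 5))/3 = -2 + ((d + t)*(5 + d))/3 = -2 + ((5 + d)*(d + t))/3 = -2 + (5 + d)*(d + t)/3)
130*(k(-9, W(-3)) + M(1, 6)) = 130*((-2 + (1/(6 - 3))²/3 + 5/(3*(6 - 3)) + (5/3)*(-9) + (⅓)*(-9)/(6 - 3)) + (-24 - 3*1 + 8*6 + 1*6)) = 130*((-2 + (1/3)²/3 + (5/3)/3 - 15 + (⅓)*(-9)/3) + (-24 - 3 + 48 + 6)) = 130*((-2 + (⅓)²/3 + (5/3)*(⅓) - 15 + (⅓)*(⅓)*(-9)) + 27) = 130*((-2 + (⅓)*(⅑) + 5/9 - 15 - 1) + 27) = 130*((-2 + 1/27 + 5/9 - 15 - 1) + 27) = 130*(-470/27 + 27) = 130*(259/27) = 33670/27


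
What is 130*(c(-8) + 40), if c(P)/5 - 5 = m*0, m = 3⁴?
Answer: 8450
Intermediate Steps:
m = 81
c(P) = 25 (c(P) = 25 + 5*(81*0) = 25 + 5*0 = 25 + 0 = 25)
130*(c(-8) + 40) = 130*(25 + 40) = 130*65 = 8450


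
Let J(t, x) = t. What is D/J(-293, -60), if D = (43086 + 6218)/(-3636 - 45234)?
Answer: 24652/7159455 ≈ 0.0034433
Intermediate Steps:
D = -24652/24435 (D = 49304/(-48870) = 49304*(-1/48870) = -24652/24435 ≈ -1.0089)
D/J(-293, -60) = -24652/24435/(-293) = -24652/24435*(-1/293) = 24652/7159455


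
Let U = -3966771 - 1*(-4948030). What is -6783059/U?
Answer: -6783059/981259 ≈ -6.9126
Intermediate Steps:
U = 981259 (U = -3966771 + 4948030 = 981259)
-6783059/U = -6783059/981259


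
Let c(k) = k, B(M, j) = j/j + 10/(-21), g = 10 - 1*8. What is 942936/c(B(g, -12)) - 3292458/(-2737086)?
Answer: 821195024719/456181 ≈ 1.8002e+6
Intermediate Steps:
g = 2 (g = 10 - 8 = 2)
B(M, j) = 11/21 (B(M, j) = 1 + 10*(-1/21) = 1 - 10/21 = 11/21)
942936/c(B(g, -12)) - 3292458/(-2737086) = 942936/(11/21) - 3292458/(-2737086) = 942936*(21/11) - 3292458*(-1/2737086) = 19801656/11 + 548743/456181 = 821195024719/456181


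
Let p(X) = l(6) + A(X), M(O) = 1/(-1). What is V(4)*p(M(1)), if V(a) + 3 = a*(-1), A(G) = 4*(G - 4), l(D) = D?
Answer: 98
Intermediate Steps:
A(G) = -16 + 4*G (A(G) = 4*(-4 + G) = -16 + 4*G)
V(a) = -3 - a (V(a) = -3 + a*(-1) = -3 - a)
M(O) = -1
p(X) = -10 + 4*X (p(X) = 6 + (-16 + 4*X) = -10 + 4*X)
V(4)*p(M(1)) = (-3 - 1*4)*(-10 + 4*(-1)) = (-3 - 4)*(-10 - 4) = -7*(-14) = 98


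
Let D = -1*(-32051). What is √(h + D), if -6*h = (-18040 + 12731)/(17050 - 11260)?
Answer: √1074486052285/5790 ≈ 179.03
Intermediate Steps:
h = 5309/34740 (h = -(-18040 + 12731)/(6*(17050 - 11260)) = -(-5309)/(6*5790) = -⅙*(-5309/5790) = 5309/34740 ≈ 0.15282)
D = 32051
√(h + D) = √(5309/34740 + 32051) = √(1113457049/34740) = √1074486052285/5790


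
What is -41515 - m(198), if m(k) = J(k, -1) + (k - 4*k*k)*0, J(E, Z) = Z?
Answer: -41514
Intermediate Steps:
m(k) = -1 (m(k) = -1 + (k - 4*k*k)*0 = -1 + (k - 4*k**2)*0 = -1 + 0 = -1)
-41515 - m(198) = -41515 - 1*(-1) = -41515 + 1 = -41514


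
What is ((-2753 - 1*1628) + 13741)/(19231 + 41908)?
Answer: 720/4703 ≈ 0.15309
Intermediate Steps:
((-2753 - 1*1628) + 13741)/(19231 + 41908) = ((-2753 - 1628) + 13741)/61139 = (-4381 + 13741)*(1/61139) = 9360*(1/61139) = 720/4703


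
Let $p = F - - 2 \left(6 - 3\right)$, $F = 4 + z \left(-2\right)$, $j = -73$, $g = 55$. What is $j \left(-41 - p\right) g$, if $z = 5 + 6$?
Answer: $116435$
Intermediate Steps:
$z = 11$
$F = -18$ ($F = 4 + 11 \left(-2\right) = 4 - 22 = -18$)
$p = -12$ ($p = -18 - - 2 \left(6 - 3\right) = -18 - \left(-2\right) 3 = -18 - -6 = -18 + 6 = -12$)
$j \left(-41 - p\right) g = - 73 \left(-41 - -12\right) 55 = - 73 \left(-41 + 12\right) 55 = \left(-73\right) \left(-29\right) 55 = 2117 \cdot 55 = 116435$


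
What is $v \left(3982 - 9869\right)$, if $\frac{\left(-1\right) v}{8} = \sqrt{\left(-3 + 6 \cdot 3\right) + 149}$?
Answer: $94192 \sqrt{41} \approx 6.0312 \cdot 10^{5}$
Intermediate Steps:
$v = - 16 \sqrt{41}$ ($v = - 8 \sqrt{\left(-3 + 6 \cdot 3\right) + 149} = - 8 \sqrt{\left(-3 + 18\right) + 149} = - 8 \sqrt{15 + 149} = - 8 \sqrt{164} = - 8 \cdot 2 \sqrt{41} = - 16 \sqrt{41} \approx -102.45$)
$v \left(3982 - 9869\right) = - 16 \sqrt{41} \left(3982 - 9869\right) = - 16 \sqrt{41} \left(-5887\right) = 94192 \sqrt{41}$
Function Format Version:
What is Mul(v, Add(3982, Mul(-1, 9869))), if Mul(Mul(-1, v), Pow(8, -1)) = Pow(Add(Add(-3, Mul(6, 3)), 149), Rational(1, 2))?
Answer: Mul(94192, Pow(41, Rational(1, 2))) ≈ 6.0312e+5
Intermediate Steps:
v = Mul(-16, Pow(41, Rational(1, 2))) (v = Mul(-8, Pow(Add(Add(-3, Mul(6, 3)), 149), Rational(1, 2))) = Mul(-8, Pow(Add(Add(-3, 18), 149), Rational(1, 2))) = Mul(-8, Pow(Add(15, 149), Rational(1, 2))) = Mul(-8, Pow(164, Rational(1, 2))) = Mul(-8, Mul(2, Pow(41, Rational(1, 2)))) = Mul(-16, Pow(41, Rational(1, 2))) ≈ -102.45)
Mul(v, Add(3982, Mul(-1, 9869))) = Mul(Mul(-16, Pow(41, Rational(1, 2))), Add(3982, Mul(-1, 9869))) = Mul(Mul(-16, Pow(41, Rational(1, 2))), Add(3982, -9869)) = Mul(Mul(-16, Pow(41, Rational(1, 2))), -5887) = Mul(94192, Pow(41, Rational(1, 2)))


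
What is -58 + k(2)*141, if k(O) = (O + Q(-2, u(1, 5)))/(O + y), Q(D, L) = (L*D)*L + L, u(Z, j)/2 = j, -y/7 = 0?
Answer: -13312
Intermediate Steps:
y = 0 (y = -7*0 = 0)
u(Z, j) = 2*j
Q(D, L) = L + D*L² (Q(D, L) = (D*L)*L + L = D*L² + L = L + D*L²)
k(O) = (-190 + O)/O (k(O) = (O + (2*5)*(1 - 4*5))/(O + 0) = (O + 10*(1 - 2*10))/O = (O + 10*(1 - 20))/O = (O + 10*(-19))/O = (O - 190)/O = (-190 + O)/O)
-58 + k(2)*141 = -58 + ((-190 + 2)/2)*141 = -58 + ((½)*(-188))*141 = -58 - 94*141 = -58 - 13254 = -13312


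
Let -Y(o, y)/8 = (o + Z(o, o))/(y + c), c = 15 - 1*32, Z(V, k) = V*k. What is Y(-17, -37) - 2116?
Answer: -56044/27 ≈ -2075.7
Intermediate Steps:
c = -17 (c = 15 - 32 = -17)
Y(o, y) = -8*(o + o²)/(-17 + y) (Y(o, y) = -8*(o + o*o)/(y - 17) = -8*(o + o²)/(-17 + y))
Y(-17, -37) - 2116 = 8*(-17)*(-1 - 1*(-17))/(-17 - 37) - 2116 = 8*(-17)*(-1 + 17)/(-54) - 2116 = 8*(-17)*(-1/54)*16 - 2116 = 1088/27 - 2116 = -56044/27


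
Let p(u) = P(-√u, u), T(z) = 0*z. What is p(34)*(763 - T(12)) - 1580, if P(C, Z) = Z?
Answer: 24362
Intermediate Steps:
T(z) = 0
p(u) = u
p(34)*(763 - T(12)) - 1580 = 34*(763 - 1*0) - 1580 = 34*(763 + 0) - 1580 = 34*763 - 1580 = 25942 - 1580 = 24362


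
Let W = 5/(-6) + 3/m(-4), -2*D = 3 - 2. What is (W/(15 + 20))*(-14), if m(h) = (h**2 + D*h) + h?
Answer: 26/105 ≈ 0.24762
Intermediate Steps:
D = -1/2 (D = -(3 - 2)/2 = -1/2*1 = -1/2 ≈ -0.50000)
m(h) = h**2 + h/2 (m(h) = (h**2 - h/2) + h = h**2 + h/2)
W = -13/21 (W = 5/(-6) + 3/((-4*(1/2 - 4))) = 5*(-1/6) + 3/((-4*(-7/2))) = -5/6 + 3/14 = -13/21 ≈ -0.61905)
(W/(15 + 20))*(-14) = (-13/21/(15 + 20))*(-14) = (-13/21/35)*(-14) = ((1/35)*(-13/21))*(-14) = -13/735*(-14) = 26/105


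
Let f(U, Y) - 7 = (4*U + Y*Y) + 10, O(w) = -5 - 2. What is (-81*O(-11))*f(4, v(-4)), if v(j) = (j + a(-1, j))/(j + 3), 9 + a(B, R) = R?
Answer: 182574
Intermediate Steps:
O(w) = -7
a(B, R) = -9 + R
v(j) = (-9 + 2*j)/(3 + j) (v(j) = (j + (-9 + j))/(j + 3) = (-9 + 2*j)/(3 + j))
f(U, Y) = 17 + Y² + 4*U (f(U, Y) = 7 + ((4*U + Y*Y) + 10) = 7 + ((4*U + Y²) + 10) = 7 + ((Y² + 4*U) + 10) = 7 + (10 + Y² + 4*U) = 17 + Y² + 4*U)
(-81*O(-11))*f(4, v(-4)) = (-81*(-7))*(17 + ((-9 + 2*(-4))/(3 - 4))² + 4*4) = 567*(17 + ((-9 - 8)/(-1))² + 16) = 567*(17 + (-1*(-17))² + 16) = 567*(17 + 17² + 16) = 567*(17 + 289 + 16) = 567*322 = 182574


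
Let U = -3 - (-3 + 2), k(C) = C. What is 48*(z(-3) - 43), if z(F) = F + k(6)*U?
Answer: -2784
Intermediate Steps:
U = -2 (U = -3 - 1*(-1) = -3 + 1 = -2)
z(F) = -12 + F (z(F) = F + 6*(-2) = F - 12 = -12 + F)
48*(z(-3) - 43) = 48*((-12 - 3) - 43) = 48*(-15 - 43) = 48*(-58) = -2784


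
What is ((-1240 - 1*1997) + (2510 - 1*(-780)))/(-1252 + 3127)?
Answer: 53/1875 ≈ 0.028267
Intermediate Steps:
((-1240 - 1*1997) + (2510 - 1*(-780)))/(-1252 + 3127) = ((-1240 - 1997) + (2510 + 780))/1875 = (-3237 + 3290)*(1/1875) = 53*(1/1875) = 53/1875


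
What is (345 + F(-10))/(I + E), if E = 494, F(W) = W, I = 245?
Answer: 335/739 ≈ 0.45332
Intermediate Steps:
(345 + F(-10))/(I + E) = (345 - 10)/(245 + 494) = 335/739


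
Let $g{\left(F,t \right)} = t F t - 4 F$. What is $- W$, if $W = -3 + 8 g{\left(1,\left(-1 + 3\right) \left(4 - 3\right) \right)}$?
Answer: $3$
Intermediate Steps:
$g{\left(F,t \right)} = - 4 F + F t^{2}$ ($g{\left(F,t \right)} = F t t - 4 F = F t^{2} - 4 F = - 4 F + F t^{2}$)
$W = -3$ ($W = -3 + 8 \cdot 1 \left(-4 + \left(\left(-1 + 3\right) \left(4 - 3\right)\right)^{2}\right) = -3 + 8 \cdot 1 \left(-4 + \left(2 \cdot 1\right)^{2}\right) = -3 + 8 \cdot 1 \left(-4 + 2^{2}\right) = -3 + 8 \cdot 1 \left(-4 + 4\right) = -3 + 8 \cdot 1 \cdot 0 = -3 + 8 \cdot 0 = -3 + 0 = -3$)
$- W = \left(-1\right) \left(-3\right) = 3$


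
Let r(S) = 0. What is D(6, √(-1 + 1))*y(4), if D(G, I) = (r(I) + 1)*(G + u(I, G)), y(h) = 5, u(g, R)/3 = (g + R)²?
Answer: 570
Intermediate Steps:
u(g, R) = 3*(R + g)² (u(g, R) = 3*(g + R)² = 3*(R + g)²)
D(G, I) = G + 3*(G + I)² (D(G, I) = (0 + 1)*(G + 3*(G + I)²) = 1*(G + 3*(G + I)²) = G + 3*(G + I)²)
D(6, √(-1 + 1))*y(4) = (6 + 3*(6 + √(-1 + 1))²)*5 = (6 + 3*(6 + √0)²)*5 = (6 + 3*(6 + 0)²)*5 = (6 + 3*6²)*5 = (6 + 3*36)*5 = (6 + 108)*5 = 114*5 = 570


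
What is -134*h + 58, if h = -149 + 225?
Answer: -10126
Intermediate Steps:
h = 76
-134*h + 58 = -134*76 + 58 = -10184 + 58 = -10126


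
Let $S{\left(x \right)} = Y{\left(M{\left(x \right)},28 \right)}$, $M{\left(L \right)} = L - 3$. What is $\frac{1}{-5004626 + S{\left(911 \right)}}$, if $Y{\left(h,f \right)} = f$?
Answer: $- \frac{1}{5004598} \approx -1.9982 \cdot 10^{-7}$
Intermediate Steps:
$M{\left(L \right)} = -3 + L$
$S{\left(x \right)} = 28$
$\frac{1}{-5004626 + S{\left(911 \right)}} = \frac{1}{-5004626 + 28} = \frac{1}{-5004598} = - \frac{1}{5004598}$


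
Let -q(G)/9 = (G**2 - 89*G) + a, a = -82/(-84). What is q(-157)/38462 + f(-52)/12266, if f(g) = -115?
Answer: -29877175745/3302424244 ≈ -9.0470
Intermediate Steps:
a = 41/42 (a = -82*(-1/84) = 41/42 ≈ 0.97619)
q(G) = -123/14 - 9*G**2 + 801*G (q(G) = -9*((G**2 - 89*G) + 41/42) = -9*(41/42 + G**2 - 89*G) = -123/14 - 9*G**2 + 801*G)
q(-157)/38462 + f(-52)/12266 = (-123/14 - 9*(-157)**2 + 801*(-157))/38462 - 115/12266 = (-123/14 - 9*24649 - 125757)*(1/38462) - 115*1/12266 = (-123/14 - 221841 - 125757)*(1/38462) - 115/12266 = -4866495/14*1/38462 - 115/12266 = -4866495/538468 - 115/12266 = -29877175745/3302424244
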